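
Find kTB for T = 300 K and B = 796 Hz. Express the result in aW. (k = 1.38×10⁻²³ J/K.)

3.30 aW

P_n = kTB = 1.38×10⁻²³ × 300 × 7.96×10² = 3.30×10⁻¹⁸ W = 3.30 aW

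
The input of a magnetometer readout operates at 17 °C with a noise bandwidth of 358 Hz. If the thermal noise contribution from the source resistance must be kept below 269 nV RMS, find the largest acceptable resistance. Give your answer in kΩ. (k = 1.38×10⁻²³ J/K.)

T = 17 °C + 273.15 = 290.15 K
Johnson–Nyquist: V_n = √(4kTRB) ⇒ R = V_n² / (4kTB)
4kTB = 4 × 1.38×10⁻²³ × 290.15 × 3.58×10² = 5.73×10⁻¹⁸
R = (2.69×10⁻⁷)² / 5.73×10⁻¹⁸ = 1.26×10⁴ Ω = 12.6 kΩ

12.6 kΩ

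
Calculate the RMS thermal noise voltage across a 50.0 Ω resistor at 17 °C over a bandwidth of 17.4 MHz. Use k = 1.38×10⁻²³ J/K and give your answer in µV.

3.73 µV

T = 17 °C + 273.15 = 290.15 K
V_n = √(4kTRB)
4kTRB = 4 × 1.38×10⁻²³ × 290.15 × 5.00×10¹ × 1.74×10⁷ = 1.39×10⁻¹¹ V²
V_n = √(1.39×10⁻¹¹) = 3.73×10⁻⁶ V = 3.73 µV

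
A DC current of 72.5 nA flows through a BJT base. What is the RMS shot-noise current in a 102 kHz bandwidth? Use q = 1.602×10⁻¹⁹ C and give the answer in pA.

I_n = √(2qI·B)
2qI·B = 2 × 1.602×10⁻¹⁹ × 7.25×10⁻⁸ × 1.02×10⁵ = 2.37×10⁻²¹ A²
I_n = √(2.37×10⁻²¹) = 4.87×10⁻¹¹ A = 48.7 pA

48.7 pA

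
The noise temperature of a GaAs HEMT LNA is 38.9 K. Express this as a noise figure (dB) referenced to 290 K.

0.547 dB

F = 1 + T_e/T₀ = 1 + 38.9/290 = 1.13414
NF = 10 log₁₀(1.13414) = 0.547 dB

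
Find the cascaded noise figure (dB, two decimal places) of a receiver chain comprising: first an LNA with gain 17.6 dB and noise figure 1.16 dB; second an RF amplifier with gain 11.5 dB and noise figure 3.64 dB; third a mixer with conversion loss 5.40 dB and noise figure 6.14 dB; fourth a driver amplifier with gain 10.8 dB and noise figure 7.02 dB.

Convert to linear (a loss of L dB is a gain of −L dB): F_i = 10^(NF_i/10), G_i = 10^(G_i,dB/10)
  Stage 1: F_1 = 10^(1.16/10) = 1.306, G_1 = 10^(17.6/10) = 57.54
  Stage 2: F_2 = 10^(3.64/10) = 2.312, G_2 = 10^(11.5/10) = 14.13
  Stage 3: F_3 = 10^(6.14/10) = 4.111, G_3 = 10^(−5.40/10) = 0.2884
  Stage 4: F_4 = 10^(7.02/10) = 5.035, G_4 = 10^(10.8/10) = 12.02
Friis cascade:
  F = 1.306 + (2.312 − 1)/57.54 + (4.111 − 1)/812.8 + (5.035 − 1)/234.4 = 1.350
NF = 10 log₁₀(1.350) = 1.30 dB

1.30 dB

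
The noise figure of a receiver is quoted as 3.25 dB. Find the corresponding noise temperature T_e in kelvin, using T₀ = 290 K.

F = 10^(3.25/10) = 2.11349
T_e = (F − 1)·T₀ = (2.11349 − 1) × 290 = 323 K

323 K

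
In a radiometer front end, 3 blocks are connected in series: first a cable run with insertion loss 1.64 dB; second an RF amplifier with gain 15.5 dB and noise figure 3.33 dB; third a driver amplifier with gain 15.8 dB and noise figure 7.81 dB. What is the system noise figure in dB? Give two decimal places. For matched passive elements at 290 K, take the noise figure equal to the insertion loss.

5.25 dB

Convert to linear (a loss of L dB is a gain of −L dB): F_i = 10^(NF_i/10), G_i = 10^(G_i,dB/10)
  Stage 1: F_1 = 10^(1.64/10) = 1.459, G_1 = 10^(−1.64/10) = 0.6855
  Stage 2: F_2 = 10^(3.33/10) = 2.153, G_2 = 10^(15.5/10) = 35.48
  Stage 3: F_3 = 10^(7.81/10) = 6.039, G_3 = 10^(15.8/10) = 38.02
Friis cascade:
  F = 1.459 + (2.153 − 1)/0.6855 + (6.039 − 1)/24.32 = 3.348
NF = 10 log₁₀(3.348) = 5.25 dB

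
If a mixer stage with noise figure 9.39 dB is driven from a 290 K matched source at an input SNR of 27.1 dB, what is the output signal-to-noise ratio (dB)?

17.71 dB

By definition F = SNR_in/SNR_out, so in dB: SNR_out = SNR_in − NF
SNR_out = 27.1 − 9.39 = 17.71 dB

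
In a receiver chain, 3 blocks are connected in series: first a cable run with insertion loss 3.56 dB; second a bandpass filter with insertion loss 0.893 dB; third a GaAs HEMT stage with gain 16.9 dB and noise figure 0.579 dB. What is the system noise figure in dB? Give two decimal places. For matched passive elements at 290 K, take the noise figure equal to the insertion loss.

5.03 dB

Convert to linear (a loss of L dB is a gain of −L dB): F_i = 10^(NF_i/10), G_i = 10^(G_i,dB/10)
  Stage 1: F_1 = 10^(3.56/10) = 2.270, G_1 = 10^(−3.56/10) = 0.4406
  Stage 2: F_2 = 10^(0.893/10) = 1.228, G_2 = 10^(−0.893/10) = 0.8141
  Stage 3: F_3 = 10^(0.579/10) = 1.143, G_3 = 10^(16.9/10) = 48.98
Friis cascade:
  F = 2.270 + (1.228 − 1)/0.4406 + (1.143 − 1)/0.3587 = 3.186
NF = 10 log₁₀(3.186) = 5.03 dB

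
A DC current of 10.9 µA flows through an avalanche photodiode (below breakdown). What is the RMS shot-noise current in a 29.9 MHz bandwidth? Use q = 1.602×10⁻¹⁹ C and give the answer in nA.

I_n = √(2qI·B)
2qI·B = 2 × 1.602×10⁻¹⁹ × 1.09×10⁻⁵ × 2.99×10⁷ = 1.04×10⁻¹⁶ A²
I_n = √(1.04×10⁻¹⁶) = 1.02×10⁻⁸ A = 10.2 nA

10.2 nA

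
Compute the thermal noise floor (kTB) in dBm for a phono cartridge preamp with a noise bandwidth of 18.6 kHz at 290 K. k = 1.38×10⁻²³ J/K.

−131.3 dBm

P_n = kTB = 1.38×10⁻²³ × 290 × 1.86×10⁴ = 7.44×10⁻¹⁷ W
In dBm: 10 log₁₀(7.44×10⁻¹⁷ / 10⁻³) = −131.3 dBm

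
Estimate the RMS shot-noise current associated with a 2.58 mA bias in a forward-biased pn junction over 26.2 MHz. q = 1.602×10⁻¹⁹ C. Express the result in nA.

I_n = √(2qI·B)
2qI·B = 2 × 1.602×10⁻¹⁹ × 2.58×10⁻³ × 2.62×10⁷ = 2.17×10⁻¹⁴ A²
I_n = √(2.17×10⁻¹⁴) = 1.47×10⁻⁷ A = 147 nA

147 nA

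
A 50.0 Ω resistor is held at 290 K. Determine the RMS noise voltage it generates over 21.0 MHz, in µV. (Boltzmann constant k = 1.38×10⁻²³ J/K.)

V_n = √(4kTRB)
4kTRB = 4 × 1.38×10⁻²³ × 290 × 5.00×10¹ × 2.10×10⁷ = 1.68×10⁻¹¹ V²
V_n = √(1.68×10⁻¹¹) = 4.10×10⁻⁶ V = 4.10 µV

4.10 µV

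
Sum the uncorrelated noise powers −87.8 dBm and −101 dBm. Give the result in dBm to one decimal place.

−87.6 dBm

Convert to linear, add, convert back:
P₁ = 1.66×10⁻¹² W, P₂ = 7.94×10⁻¹⁴ W
P_tot = 1.74×10⁻¹² W → 10 log₁₀(P_tot / 10⁻³) = −87.6 dBm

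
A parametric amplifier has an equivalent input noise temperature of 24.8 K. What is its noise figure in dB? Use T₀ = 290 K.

F = 1 + T_e/T₀ = 1 + 24.8/290 = 1.08552
NF = 10 log₁₀(1.08552) = 0.356 dB

0.356 dB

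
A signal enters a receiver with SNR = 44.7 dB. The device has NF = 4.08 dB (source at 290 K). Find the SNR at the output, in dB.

By definition F = SNR_in/SNR_out, so in dB: SNR_out = SNR_in − NF
SNR_out = 44.7 − 4.08 = 40.62 dB

40.62 dB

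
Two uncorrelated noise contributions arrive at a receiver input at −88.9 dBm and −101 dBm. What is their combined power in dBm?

Convert to linear, add, convert back:
P₁ = 1.29×10⁻¹² W, P₂ = 7.94×10⁻¹⁴ W
P_tot = 1.37×10⁻¹² W → 10 log₁₀(P_tot / 10⁻³) = −88.6 dBm

−88.6 dBm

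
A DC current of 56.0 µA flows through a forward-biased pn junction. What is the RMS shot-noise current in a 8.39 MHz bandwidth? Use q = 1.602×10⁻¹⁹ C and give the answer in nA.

I_n = √(2qI·B)
2qI·B = 2 × 1.602×10⁻¹⁹ × 5.60×10⁻⁵ × 8.39×10⁶ = 1.51×10⁻¹⁶ A²
I_n = √(1.51×10⁻¹⁶) = 1.23×10⁻⁸ A = 12.3 nA

12.3 nA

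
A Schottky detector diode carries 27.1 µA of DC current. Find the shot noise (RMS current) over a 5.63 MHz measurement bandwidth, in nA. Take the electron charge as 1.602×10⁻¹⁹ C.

I_n = √(2qI·B)
2qI·B = 2 × 1.602×10⁻¹⁹ × 2.71×10⁻⁵ × 5.63×10⁶ = 4.89×10⁻¹⁷ A²
I_n = √(4.89×10⁻¹⁷) = 6.99×10⁻⁹ A = 6.99 nA

6.99 nA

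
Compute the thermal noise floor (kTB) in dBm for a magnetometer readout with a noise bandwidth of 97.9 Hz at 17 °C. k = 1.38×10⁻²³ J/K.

T = 17 °C + 273.15 = 290.15 K
P_n = kTB = 1.38×10⁻²³ × 290.15 × 9.79×10¹ = 3.92×10⁻¹⁹ W
In dBm: 10 log₁₀(3.92×10⁻¹⁹ / 10⁻³) = −154.1 dBm

−154.1 dBm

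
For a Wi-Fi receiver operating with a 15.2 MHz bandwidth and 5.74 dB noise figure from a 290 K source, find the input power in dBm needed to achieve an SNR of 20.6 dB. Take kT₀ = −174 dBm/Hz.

Sensitivity = −174 + 10 log₁₀(B) + NF + SNR_min
= −174 + 71.82 + 5.74 + 20.6
= −75.84 dBm → −75.8 dBm

−75.8 dBm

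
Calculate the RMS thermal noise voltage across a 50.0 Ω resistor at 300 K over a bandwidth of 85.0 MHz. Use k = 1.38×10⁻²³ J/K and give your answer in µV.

V_n = √(4kTRB)
4kTRB = 4 × 1.38×10⁻²³ × 300 × 5.00×10¹ × 8.50×10⁷ = 7.04×10⁻¹¹ V²
V_n = √(7.04×10⁻¹¹) = 8.39×10⁻⁶ V = 8.39 µV

8.39 µV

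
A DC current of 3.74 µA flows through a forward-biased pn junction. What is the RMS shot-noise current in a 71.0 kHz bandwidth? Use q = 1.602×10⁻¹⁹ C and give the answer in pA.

292 pA

I_n = √(2qI·B)
2qI·B = 2 × 1.602×10⁻¹⁹ × 3.74×10⁻⁶ × 7.10×10⁴ = 8.51×10⁻²⁰ A²
I_n = √(8.51×10⁻²⁰) = 2.92×10⁻¹⁰ A = 292 pA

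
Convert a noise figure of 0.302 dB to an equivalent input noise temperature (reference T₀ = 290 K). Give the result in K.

20.9 K

F = 10^(0.302/10) = 1.07201
T_e = (F − 1)·T₀ = (1.07201 − 1) × 290 = 20.9 K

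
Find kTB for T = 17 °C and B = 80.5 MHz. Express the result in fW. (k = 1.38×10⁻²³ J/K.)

T = 17 °C + 273.15 = 290.15 K
P_n = kTB = 1.38×10⁻²³ × 290.15 × 8.05×10⁷ = 3.22×10⁻¹³ W = 322 fW

322 fW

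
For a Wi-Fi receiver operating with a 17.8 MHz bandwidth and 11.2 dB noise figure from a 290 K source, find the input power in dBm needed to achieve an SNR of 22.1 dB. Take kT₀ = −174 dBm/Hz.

Sensitivity = −174 + 10 log₁₀(B) + NF + SNR_min
= −174 + 72.5 + 11.2 + 22.1
= −68.2 dBm → −68.2 dBm

−68.2 dBm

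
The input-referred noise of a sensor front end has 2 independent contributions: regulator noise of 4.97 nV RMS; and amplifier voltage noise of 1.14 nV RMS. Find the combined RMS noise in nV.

Uncorrelated sources add in power (mean-square): V_tot = √(ΣV_i²)
V_tot = √[(4.97×10⁻⁹)² + (1.14×10⁻⁹)²] = 5.10×10⁻⁹ V = 5.10 nV

5.10 nV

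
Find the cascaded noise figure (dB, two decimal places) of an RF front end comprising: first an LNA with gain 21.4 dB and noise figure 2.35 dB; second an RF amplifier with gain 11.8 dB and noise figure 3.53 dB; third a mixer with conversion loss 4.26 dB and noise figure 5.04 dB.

2.38 dB

Convert to linear (a loss of L dB is a gain of −L dB): F_i = 10^(NF_i/10), G_i = 10^(G_i,dB/10)
  Stage 1: F_1 = 10^(2.35/10) = 1.718, G_1 = 10^(21.4/10) = 138.0
  Stage 2: F_2 = 10^(3.53/10) = 2.254, G_2 = 10^(11.8/10) = 15.14
  Stage 3: F_3 = 10^(5.04/10) = 3.192, G_3 = 10^(−4.26/10) = 0.3750
Friis cascade:
  F = 1.718 + (2.254 − 1)/138.0 + (3.192 − 1)/2089 = 1.728
NF = 10 log₁₀(1.728) = 2.38 dB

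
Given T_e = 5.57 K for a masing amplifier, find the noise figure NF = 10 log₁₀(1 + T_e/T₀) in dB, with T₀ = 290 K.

0.083 dB

F = 1 + T_e/T₀ = 1 + 5.57/290 = 1.01921
NF = 10 log₁₀(1.01921) = 0.083 dB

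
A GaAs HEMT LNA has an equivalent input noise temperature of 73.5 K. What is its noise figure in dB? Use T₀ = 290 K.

F = 1 + T_e/T₀ = 1 + 73.5/290 = 1.25345
NF = 10 log₁₀(1.25345) = 0.981 dB

0.981 dB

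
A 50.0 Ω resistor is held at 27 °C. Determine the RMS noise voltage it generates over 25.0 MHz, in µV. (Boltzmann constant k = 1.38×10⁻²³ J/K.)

4.55 µV

T = 27 °C + 273.15 = 300.15 K
V_n = √(4kTRB)
4kTRB = 4 × 1.38×10⁻²³ × 300.15 × 5.00×10¹ × 2.50×10⁷ = 2.07×10⁻¹¹ V²
V_n = √(2.07×10⁻¹¹) = 4.55×10⁻⁶ V = 4.55 µV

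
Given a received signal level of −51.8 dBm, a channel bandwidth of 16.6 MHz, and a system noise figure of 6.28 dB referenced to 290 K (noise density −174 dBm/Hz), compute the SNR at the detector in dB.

Noise floor: N = −174 + 10 log₁₀(B) + NF
10 log₁₀(1.66×10⁷) = 72.2 dB
N = −174 + 72.2 + 6.28 = −95.52 dBm
SNR = P_sig − N = −51.8 − (−95.52) = 43.72 dB → 43.7 dB

43.7 dB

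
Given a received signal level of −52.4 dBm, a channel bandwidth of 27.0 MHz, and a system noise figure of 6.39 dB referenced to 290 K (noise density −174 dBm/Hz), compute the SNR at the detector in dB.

40.9 dB

Noise floor: N = −174 + 10 log₁₀(B) + NF
10 log₁₀(2.70×10⁷) = 74.31 dB
N = −174 + 74.31 + 6.39 = −93.30 dBm
SNR = P_sig − N = −52.4 − (−93.30) = 40.90 dB → 40.9 dB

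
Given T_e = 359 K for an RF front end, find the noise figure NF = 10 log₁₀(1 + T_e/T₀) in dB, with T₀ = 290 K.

F = 1 + T_e/T₀ = 1 + 359/290 = 2.23793
NF = 10 log₁₀(2.23793) = 3.50 dB

3.50 dB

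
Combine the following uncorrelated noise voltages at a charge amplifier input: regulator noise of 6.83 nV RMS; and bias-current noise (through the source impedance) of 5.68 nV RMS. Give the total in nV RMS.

Uncorrelated sources add in power (mean-square): V_tot = √(ΣV_i²)
V_tot = √[(6.83×10⁻⁹)² + (5.68×10⁻⁹)²] = 8.88×10⁻⁹ V = 8.88 nV

8.88 nV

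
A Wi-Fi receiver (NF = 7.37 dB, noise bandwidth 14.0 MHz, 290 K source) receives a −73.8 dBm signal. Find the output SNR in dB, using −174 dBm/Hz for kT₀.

21.4 dB

Noise floor: N = −174 + 10 log₁₀(B) + NF
10 log₁₀(1.40×10⁷) = 71.46 dB
N = −174 + 71.46 + 7.37 = −95.17 dBm
SNR = P_sig − N = −73.8 − (−95.17) = 21.37 dB → 21.4 dB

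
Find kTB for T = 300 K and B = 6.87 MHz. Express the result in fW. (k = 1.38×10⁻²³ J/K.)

P_n = kTB = 1.38×10⁻²³ × 300 × 6.87×10⁶ = 2.84×10⁻¹⁴ W = 28.4 fW

28.4 fW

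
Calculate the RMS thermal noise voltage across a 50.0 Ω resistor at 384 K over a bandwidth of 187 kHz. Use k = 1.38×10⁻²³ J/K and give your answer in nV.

445 nV

V_n = √(4kTRB)
4kTRB = 4 × 1.38×10⁻²³ × 384 × 5.00×10¹ × 1.87×10⁵ = 1.98×10⁻¹³ V²
V_n = √(1.98×10⁻¹³) = 4.45×10⁻⁷ V = 445 nV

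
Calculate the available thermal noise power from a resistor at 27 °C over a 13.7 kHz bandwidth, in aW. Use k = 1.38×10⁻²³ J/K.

T = 27 °C + 273.15 = 300.15 K
P_n = kTB = 1.38×10⁻²³ × 300.15 × 1.37×10⁴ = 5.67×10⁻¹⁷ W = 56.7 aW

56.7 aW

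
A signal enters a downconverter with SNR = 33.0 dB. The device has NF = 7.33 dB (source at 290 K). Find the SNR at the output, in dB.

25.67 dB

By definition F = SNR_in/SNR_out, so in dB: SNR_out = SNR_in − NF
SNR_out = 33.0 − 7.33 = 25.67 dB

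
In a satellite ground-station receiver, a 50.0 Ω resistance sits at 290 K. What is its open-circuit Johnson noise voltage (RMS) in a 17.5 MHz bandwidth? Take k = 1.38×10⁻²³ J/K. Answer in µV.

3.74 µV

V_n = √(4kTRB)
4kTRB = 4 × 1.38×10⁻²³ × 290 × 5.00×10¹ × 1.75×10⁷ = 1.40×10⁻¹¹ V²
V_n = √(1.40×10⁻¹¹) = 3.74×10⁻⁶ V = 3.74 µV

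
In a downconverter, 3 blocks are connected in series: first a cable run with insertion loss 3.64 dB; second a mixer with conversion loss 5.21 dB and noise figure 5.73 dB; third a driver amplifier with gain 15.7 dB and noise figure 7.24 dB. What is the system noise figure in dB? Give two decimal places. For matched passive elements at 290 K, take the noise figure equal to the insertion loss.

Convert to linear (a loss of L dB is a gain of −L dB): F_i = 10^(NF_i/10), G_i = 10^(G_i,dB/10)
  Stage 1: F_1 = 10^(3.64/10) = 2.312, G_1 = 10^(−3.64/10) = 0.4325
  Stage 2: F_2 = 10^(5.73/10) = 3.741, G_2 = 10^(−5.21/10) = 0.3013
  Stage 3: F_3 = 10^(7.24/10) = 5.297, G_3 = 10^(15.7/10) = 37.15
Friis cascade:
  F = 2.312 + (3.741 − 1)/0.4325 + (5.297 − 1)/0.1303 = 41.62
NF = 10 log₁₀(41.62) = 16.19 dB

16.19 dB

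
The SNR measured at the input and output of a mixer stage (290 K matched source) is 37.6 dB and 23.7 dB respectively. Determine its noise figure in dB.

13.9 dB

NF (dB) = SNR_in(dB) − SNR_out(dB) when the source is at T₀
NF = 37.6 − 23.7 = 13.9 dB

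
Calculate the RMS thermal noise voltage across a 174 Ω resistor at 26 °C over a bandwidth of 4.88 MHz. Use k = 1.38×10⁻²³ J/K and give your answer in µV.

T = 26 °C + 273.15 = 299.15 K
V_n = √(4kTRB)
4kTRB = 4 × 1.38×10⁻²³ × 299.15 × 1.74×10² × 4.88×10⁶ = 1.40×10⁻¹¹ V²
V_n = √(1.40×10⁻¹¹) = 3.74×10⁻⁶ V = 3.74 µV

3.74 µV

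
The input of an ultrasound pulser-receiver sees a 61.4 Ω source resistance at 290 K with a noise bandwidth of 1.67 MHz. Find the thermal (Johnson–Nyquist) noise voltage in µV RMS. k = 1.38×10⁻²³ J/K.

1.28 µV

V_n = √(4kTRB)
4kTRB = 4 × 1.38×10⁻²³ × 290 × 6.14×10¹ × 1.67×10⁶ = 1.64×10⁻¹² V²
V_n = √(1.64×10⁻¹²) = 1.28×10⁻⁶ V = 1.28 µV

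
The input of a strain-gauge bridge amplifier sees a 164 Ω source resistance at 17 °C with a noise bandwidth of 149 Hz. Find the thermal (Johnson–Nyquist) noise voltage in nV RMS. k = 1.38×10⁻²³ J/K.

19.8 nV

T = 17 °C + 273.15 = 290.15 K
V_n = √(4kTRB)
4kTRB = 4 × 1.38×10⁻²³ × 290.15 × 1.64×10² × 1.49×10² = 3.91×10⁻¹⁶ V²
V_n = √(3.91×10⁻¹⁶) = 1.98×10⁻⁸ V = 19.8 nV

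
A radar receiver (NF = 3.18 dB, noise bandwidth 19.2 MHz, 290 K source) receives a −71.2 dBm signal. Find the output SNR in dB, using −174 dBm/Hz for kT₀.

Noise floor: N = −174 + 10 log₁₀(B) + NF
10 log₁₀(1.92×10⁷) = 72.83 dB
N = −174 + 72.83 + 3.18 = −97.99 dBm
SNR = P_sig − N = −71.2 − (−97.99) = 26.79 dB → 26.8 dB

26.8 dB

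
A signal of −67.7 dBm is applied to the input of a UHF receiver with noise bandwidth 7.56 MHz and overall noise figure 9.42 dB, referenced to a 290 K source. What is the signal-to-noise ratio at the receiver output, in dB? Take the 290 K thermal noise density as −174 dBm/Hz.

Noise floor: N = −174 + 10 log₁₀(B) + NF
10 log₁₀(7.56×10⁶) = 68.79 dB
N = −174 + 68.79 + 9.42 = −95.79 dBm
SNR = P_sig − N = −67.7 − (−95.79) = 28.09 dB → 28.1 dB

28.1 dB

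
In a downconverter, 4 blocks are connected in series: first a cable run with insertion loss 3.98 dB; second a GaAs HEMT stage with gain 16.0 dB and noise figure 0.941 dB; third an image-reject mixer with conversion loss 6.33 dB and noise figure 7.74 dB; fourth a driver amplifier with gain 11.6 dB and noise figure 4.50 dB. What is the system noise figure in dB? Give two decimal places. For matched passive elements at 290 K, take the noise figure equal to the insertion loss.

5.92 dB

Convert to linear (a loss of L dB is a gain of −L dB): F_i = 10^(NF_i/10), G_i = 10^(G_i,dB/10)
  Stage 1: F_1 = 10^(3.98/10) = 2.500, G_1 = 10^(−3.98/10) = 0.3999
  Stage 2: F_2 = 10^(0.941/10) = 1.242, G_2 = 10^(16.0/10) = 39.81
  Stage 3: F_3 = 10^(7.74/10) = 5.943, G_3 = 10^(−6.33/10) = 0.2328
  Stage 4: F_4 = 10^(4.50/10) = 2.818, G_4 = 10^(11.6/10) = 14.45
Friis cascade:
  F = 2.500 + (1.242 − 1)/0.3999 + (5.943 − 1)/15.92 + (2.818 − 1)/3.707 = 3.906
NF = 10 log₁₀(3.906) = 5.92 dB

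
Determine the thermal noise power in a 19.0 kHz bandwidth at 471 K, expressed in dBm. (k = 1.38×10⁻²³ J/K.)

−129.1 dBm

P_n = kTB = 1.38×10⁻²³ × 471 × 1.90×10⁴ = 1.23×10⁻¹⁶ W
In dBm: 10 log₁₀(1.23×10⁻¹⁶ / 10⁻³) = −129.1 dBm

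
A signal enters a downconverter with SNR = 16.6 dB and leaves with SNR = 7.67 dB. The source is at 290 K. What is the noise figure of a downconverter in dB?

8.93 dB

NF (dB) = SNR_in(dB) − SNR_out(dB) when the source is at T₀
NF = 16.6 − 7.67 = 8.93 dB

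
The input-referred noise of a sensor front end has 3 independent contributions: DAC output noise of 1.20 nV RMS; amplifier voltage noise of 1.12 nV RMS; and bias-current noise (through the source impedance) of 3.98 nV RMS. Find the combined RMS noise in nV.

Uncorrelated sources add in power (mean-square): V_tot = √(ΣV_i²)
V_tot = √[(1.20×10⁻⁹)² + (1.12×10⁻⁹)² + (3.98×10⁻⁹)²] = 4.31×10⁻⁹ V = 4.31 nV

4.31 nV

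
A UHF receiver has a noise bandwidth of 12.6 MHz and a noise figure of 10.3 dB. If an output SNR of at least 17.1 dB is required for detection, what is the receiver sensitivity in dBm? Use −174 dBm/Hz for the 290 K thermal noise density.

Sensitivity = −174 + 10 log₁₀(B) + NF + SNR_min
= −174 + 71 + 10.3 + 17.1
= −75.6 dBm → −75.6 dBm

−75.6 dBm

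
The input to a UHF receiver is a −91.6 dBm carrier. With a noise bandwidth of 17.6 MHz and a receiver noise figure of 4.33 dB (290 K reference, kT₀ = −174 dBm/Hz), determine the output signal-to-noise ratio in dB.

5.6 dB

Noise floor: N = −174 + 10 log₁₀(B) + NF
10 log₁₀(1.76×10⁷) = 72.46 dB
N = −174 + 72.46 + 4.33 = −97.21 dBm
SNR = P_sig − N = −91.6 − (−97.21) = 5.61 dB → 5.6 dB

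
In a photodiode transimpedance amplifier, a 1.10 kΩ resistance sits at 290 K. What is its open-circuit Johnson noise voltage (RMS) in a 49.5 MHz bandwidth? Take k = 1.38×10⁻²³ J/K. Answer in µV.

V_n = √(4kTRB)
4kTRB = 4 × 1.38×10⁻²³ × 290 × 1.10×10³ × 4.95×10⁷ = 8.72×10⁻¹⁰ V²
V_n = √(8.72×10⁻¹⁰) = 2.95×10⁻⁵ V = 29.5 µV

29.5 µV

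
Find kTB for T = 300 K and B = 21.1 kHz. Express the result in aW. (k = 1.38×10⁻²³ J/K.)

P_n = kTB = 1.38×10⁻²³ × 300 × 2.11×10⁴ = 8.74×10⁻¹⁷ W = 87.4 aW

87.4 aW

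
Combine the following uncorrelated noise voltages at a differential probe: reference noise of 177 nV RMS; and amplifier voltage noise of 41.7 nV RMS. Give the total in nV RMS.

Uncorrelated sources add in power (mean-square): V_tot = √(ΣV_i²)
V_tot = √[(1.77×10⁻⁷)² + (4.17×10⁻⁸)²] = 1.82×10⁻⁷ V = 182 nV

182 nV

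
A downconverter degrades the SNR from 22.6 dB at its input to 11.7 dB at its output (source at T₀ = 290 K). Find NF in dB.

10.9 dB

NF (dB) = SNR_in(dB) − SNR_out(dB) when the source is at T₀
NF = 22.6 − 11.7 = 10.9 dB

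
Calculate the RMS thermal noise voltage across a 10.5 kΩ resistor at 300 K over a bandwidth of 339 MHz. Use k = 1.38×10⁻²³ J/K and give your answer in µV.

243 µV

V_n = √(4kTRB)
4kTRB = 4 × 1.38×10⁻²³ × 300 × 1.05×10⁴ × 3.39×10⁸ = 5.89×10⁻⁸ V²
V_n = √(5.89×10⁻⁸) = 2.43×10⁻⁴ V = 243 µV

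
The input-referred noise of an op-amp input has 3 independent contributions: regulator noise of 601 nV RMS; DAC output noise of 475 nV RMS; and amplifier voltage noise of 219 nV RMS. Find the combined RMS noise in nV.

Uncorrelated sources add in power (mean-square): V_tot = √(ΣV_i²)
V_tot = √[(6.01×10⁻⁷)² + (4.75×10⁻⁷)² + (2.19×10⁻⁷)²] = 7.97×10⁻⁷ V = 797 nV

797 nV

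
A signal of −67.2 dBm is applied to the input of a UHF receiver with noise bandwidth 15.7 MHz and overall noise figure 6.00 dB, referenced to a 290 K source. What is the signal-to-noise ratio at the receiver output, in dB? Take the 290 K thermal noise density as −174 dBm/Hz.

Noise floor: N = −174 + 10 log₁₀(B) + NF
10 log₁₀(1.57×10⁷) = 71.96 dB
N = −174 + 71.96 + 6.00 = −96.04 dBm
SNR = P_sig − N = −67.2 − (−96.04) = 28.84 dB → 28.8 dB

28.8 dB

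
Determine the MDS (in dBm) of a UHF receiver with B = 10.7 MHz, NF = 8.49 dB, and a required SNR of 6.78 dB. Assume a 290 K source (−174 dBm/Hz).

−88.4 dBm

Sensitivity = −174 + 10 log₁₀(B) + NF + SNR_min
= −174 + 70.29 + 8.49 + 6.78
= −88.44 dBm → −88.4 dBm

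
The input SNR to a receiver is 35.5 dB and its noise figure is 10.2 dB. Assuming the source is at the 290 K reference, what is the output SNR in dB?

25.3 dB

By definition F = SNR_in/SNR_out, so in dB: SNR_out = SNR_in − NF
SNR_out = 35.5 − 10.2 = 25.3 dB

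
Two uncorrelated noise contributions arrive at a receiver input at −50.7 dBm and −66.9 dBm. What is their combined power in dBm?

−50.6 dBm

Convert to linear, add, convert back:
P₁ = 8.51×10⁻⁹ W, P₂ = 2.04×10⁻¹⁰ W
P_tot = 8.72×10⁻⁹ W → 10 log₁₀(P_tot / 10⁻³) = −50.6 dBm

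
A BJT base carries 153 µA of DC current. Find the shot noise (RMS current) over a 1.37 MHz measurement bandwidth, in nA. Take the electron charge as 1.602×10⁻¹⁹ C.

I_n = √(2qI·B)
2qI·B = 2 × 1.602×10⁻¹⁹ × 1.53×10⁻⁴ × 1.37×10⁶ = 6.72×10⁻¹⁷ A²
I_n = √(6.72×10⁻¹⁷) = 8.20×10⁻⁹ A = 8.20 nA

8.20 nA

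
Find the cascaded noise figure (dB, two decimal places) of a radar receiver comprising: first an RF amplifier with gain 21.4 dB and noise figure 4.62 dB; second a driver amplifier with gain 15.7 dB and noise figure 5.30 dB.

4.65 dB

Convert to linear (a loss of L dB is a gain of −L dB): F_i = 10^(NF_i/10), G_i = 10^(G_i,dB/10)
  Stage 1: F_1 = 10^(4.62/10) = 2.897, G_1 = 10^(21.4/10) = 138.0
  Stage 2: F_2 = 10^(5.30/10) = 3.388, G_2 = 10^(15.7/10) = 37.15
Friis cascade:
  F = 2.897 + (3.388 − 1)/138.0 = 2.915
NF = 10 log₁₀(2.915) = 4.65 dB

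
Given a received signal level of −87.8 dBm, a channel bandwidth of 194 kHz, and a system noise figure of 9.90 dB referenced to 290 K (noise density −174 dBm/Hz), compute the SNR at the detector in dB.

Noise floor: N = −174 + 10 log₁₀(B) + NF
10 log₁₀(1.94×10⁵) = 52.88 dB
N = −174 + 52.88 + 9.90 = −111.22 dBm
SNR = P_sig − N = −87.8 − (−111.22) = 23.42 dB → 23.4 dB

23.4 dB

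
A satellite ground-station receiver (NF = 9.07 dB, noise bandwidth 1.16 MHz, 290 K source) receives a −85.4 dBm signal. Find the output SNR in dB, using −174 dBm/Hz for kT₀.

Noise floor: N = −174 + 10 log₁₀(B) + NF
10 log₁₀(1.16×10⁶) = 60.64 dB
N = −174 + 60.64 + 9.07 = −104.29 dBm
SNR = P_sig − N = −85.4 − (−104.29) = 18.89 dB → 18.9 dB

18.9 dB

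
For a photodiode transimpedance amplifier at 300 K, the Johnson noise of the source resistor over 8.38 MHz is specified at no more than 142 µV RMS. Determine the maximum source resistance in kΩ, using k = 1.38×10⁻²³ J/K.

145 kΩ

Johnson–Nyquist: V_n = √(4kTRB) ⇒ R = V_n² / (4kTB)
4kTB = 4 × 1.38×10⁻²³ × 300 × 8.38×10⁶ = 1.39×10⁻¹³
R = (1.42×10⁻⁴)² / 1.39×10⁻¹³ = 1.45×10⁵ Ω = 145 kΩ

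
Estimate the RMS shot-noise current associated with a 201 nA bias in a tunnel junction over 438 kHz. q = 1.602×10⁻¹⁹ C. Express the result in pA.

I_n = √(2qI·B)
2qI·B = 2 × 1.602×10⁻¹⁹ × 2.01×10⁻⁷ × 4.38×10⁵ = 2.82×10⁻²⁰ A²
I_n = √(2.82×10⁻²⁰) = 1.68×10⁻¹⁰ A = 168 pA

168 pA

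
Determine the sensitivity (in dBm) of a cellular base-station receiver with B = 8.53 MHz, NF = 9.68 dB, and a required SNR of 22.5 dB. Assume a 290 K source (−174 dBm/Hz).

Sensitivity = −174 + 10 log₁₀(B) + NF + SNR_min
= −174 + 69.31 + 9.68 + 22.5
= −72.51 dBm → −72.5 dBm

−72.5 dBm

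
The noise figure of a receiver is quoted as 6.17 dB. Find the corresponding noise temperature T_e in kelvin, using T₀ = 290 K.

911 K

F = 10^(6.17/10) = 4.14
T_e = (F − 1)·T₀ = (4.14 − 1) × 290 = 911 K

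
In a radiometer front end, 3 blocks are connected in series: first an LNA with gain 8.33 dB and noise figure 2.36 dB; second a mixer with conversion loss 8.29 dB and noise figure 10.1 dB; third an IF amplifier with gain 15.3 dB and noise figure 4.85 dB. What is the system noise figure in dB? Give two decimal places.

Convert to linear (a loss of L dB is a gain of −L dB): F_i = 10^(NF_i/10), G_i = 10^(G_i,dB/10)
  Stage 1: F_1 = 10^(2.36/10) = 1.722, G_1 = 10^(8.33/10) = 6.808
  Stage 2: F_2 = 10^(10.1/10) = 10.23, G_2 = 10^(−8.29/10) = 0.1483
  Stage 3: F_3 = 10^(4.85/10) = 3.055, G_3 = 10^(15.3/10) = 33.88
Friis cascade:
  F = 1.722 + (10.23 − 1)/6.808 + (3.055 − 1)/1.009 = 5.114
NF = 10 log₁₀(5.114) = 7.09 dB

7.09 dB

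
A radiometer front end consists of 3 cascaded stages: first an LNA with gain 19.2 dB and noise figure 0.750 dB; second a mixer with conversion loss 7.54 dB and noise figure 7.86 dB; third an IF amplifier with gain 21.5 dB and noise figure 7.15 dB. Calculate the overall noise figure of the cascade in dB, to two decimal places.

1.86 dB

Convert to linear (a loss of L dB is a gain of −L dB): F_i = 10^(NF_i/10), G_i = 10^(G_i,dB/10)
  Stage 1: F_1 = 10^(0.750/10) = 1.189, G_1 = 10^(19.2/10) = 83.18
  Stage 2: F_2 = 10^(7.86/10) = 6.109, G_2 = 10^(−7.54/10) = 0.1762
  Stage 3: F_3 = 10^(7.15/10) = 5.188, G_3 = 10^(21.5/10) = 141.3
Friis cascade:
  F = 1.189 + (6.109 − 1)/83.18 + (5.188 − 1)/14.66 = 1.536
NF = 10 log₁₀(1.536) = 1.86 dB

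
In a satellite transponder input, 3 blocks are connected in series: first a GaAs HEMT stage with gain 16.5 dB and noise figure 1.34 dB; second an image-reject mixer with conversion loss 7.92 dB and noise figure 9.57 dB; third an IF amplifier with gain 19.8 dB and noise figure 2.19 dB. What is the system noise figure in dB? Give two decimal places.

Convert to linear (a loss of L dB is a gain of −L dB): F_i = 10^(NF_i/10), G_i = 10^(G_i,dB/10)
  Stage 1: F_1 = 10^(1.34/10) = 1.361, G_1 = 10^(16.5/10) = 44.67
  Stage 2: F_2 = 10^(9.57/10) = 9.057, G_2 = 10^(−7.92/10) = 0.1614
  Stage 3: F_3 = 10^(2.19/10) = 1.656, G_3 = 10^(19.8/10) = 95.50
Friis cascade:
  F = 1.361 + (9.057 − 1)/44.67 + (1.656 − 1)/7.211 = 1.633
NF = 10 log₁₀(1.633) = 2.13 dB

2.13 dB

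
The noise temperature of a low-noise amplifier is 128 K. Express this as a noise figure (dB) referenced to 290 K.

1.59 dB

F = 1 + T_e/T₀ = 1 + 128/290 = 1.44138
NF = 10 log₁₀(1.44138) = 1.59 dB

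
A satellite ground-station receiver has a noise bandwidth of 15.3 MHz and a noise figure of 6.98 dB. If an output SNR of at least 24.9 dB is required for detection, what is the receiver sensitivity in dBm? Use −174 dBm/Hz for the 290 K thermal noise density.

Sensitivity = −174 + 10 log₁₀(B) + NF + SNR_min
= −174 + 71.85 + 6.98 + 24.9
= −70.27 dBm → −70.3 dBm

−70.3 dBm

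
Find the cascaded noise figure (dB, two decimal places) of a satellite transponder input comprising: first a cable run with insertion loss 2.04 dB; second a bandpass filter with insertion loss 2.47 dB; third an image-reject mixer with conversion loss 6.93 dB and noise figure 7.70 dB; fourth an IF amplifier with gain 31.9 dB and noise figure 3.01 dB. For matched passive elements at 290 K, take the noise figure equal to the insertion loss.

14.85 dB

Convert to linear (a loss of L dB is a gain of −L dB): F_i = 10^(NF_i/10), G_i = 10^(G_i,dB/10)
  Stage 1: F_1 = 10^(2.04/10) = 1.600, G_1 = 10^(−2.04/10) = 0.6252
  Stage 2: F_2 = 10^(2.47/10) = 1.766, G_2 = 10^(−2.47/10) = 0.5662
  Stage 3: F_3 = 10^(7.70/10) = 5.888, G_3 = 10^(−6.93/10) = 0.2028
  Stage 4: F_4 = 10^(3.01/10) = 2.000, G_4 = 10^(31.9/10) = 1549
Friis cascade:
  F = 1.600 + (1.766 − 1)/0.6252 + (5.888 − 1)/0.3540 + (2.000 − 1)/0.07178 = 30.56
NF = 10 log₁₀(30.56) = 14.85 dB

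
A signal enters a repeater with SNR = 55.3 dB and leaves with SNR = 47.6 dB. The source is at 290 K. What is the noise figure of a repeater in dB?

7.7 dB

NF (dB) = SNR_in(dB) − SNR_out(dB) when the source is at T₀
NF = 55.3 − 47.6 = 7.7 dB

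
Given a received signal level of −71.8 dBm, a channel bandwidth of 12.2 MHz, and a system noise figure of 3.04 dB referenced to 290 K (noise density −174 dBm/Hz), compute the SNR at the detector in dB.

Noise floor: N = −174 + 10 log₁₀(B) + NF
10 log₁₀(1.22×10⁷) = 70.86 dB
N = −174 + 70.86 + 3.04 = −100.10 dBm
SNR = P_sig − N = −71.8 − (−100.10) = 28.30 dB → 28.3 dB

28.3 dB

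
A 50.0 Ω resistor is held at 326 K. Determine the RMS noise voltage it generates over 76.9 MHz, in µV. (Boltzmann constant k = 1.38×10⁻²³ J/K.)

8.32 µV

V_n = √(4kTRB)
4kTRB = 4 × 1.38×10⁻²³ × 326 × 5.00×10¹ × 7.69×10⁷ = 6.92×10⁻¹¹ V²
V_n = √(6.92×10⁻¹¹) = 8.32×10⁻⁶ V = 8.32 µV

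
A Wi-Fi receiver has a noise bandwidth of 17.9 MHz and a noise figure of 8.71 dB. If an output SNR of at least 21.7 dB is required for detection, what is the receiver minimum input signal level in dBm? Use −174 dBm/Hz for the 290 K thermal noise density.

−71.1 dBm

Sensitivity = −174 + 10 log₁₀(B) + NF + SNR_min
= −174 + 72.53 + 8.71 + 21.7
= −71.06 dBm → −71.1 dBm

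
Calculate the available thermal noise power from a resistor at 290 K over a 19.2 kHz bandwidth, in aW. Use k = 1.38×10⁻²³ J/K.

P_n = kTB = 1.38×10⁻²³ × 290 × 1.92×10⁴ = 7.68×10⁻¹⁷ W = 76.8 aW

76.8 aW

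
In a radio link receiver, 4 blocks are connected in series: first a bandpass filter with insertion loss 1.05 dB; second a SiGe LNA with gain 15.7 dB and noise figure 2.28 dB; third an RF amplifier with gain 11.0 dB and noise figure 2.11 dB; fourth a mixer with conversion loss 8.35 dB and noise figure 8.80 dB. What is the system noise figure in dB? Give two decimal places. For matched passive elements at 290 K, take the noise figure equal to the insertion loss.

Convert to linear (a loss of L dB is a gain of −L dB): F_i = 10^(NF_i/10), G_i = 10^(G_i,dB/10)
  Stage 1: F_1 = 10^(1.05/10) = 1.274, G_1 = 10^(−1.05/10) = 0.7852
  Stage 2: F_2 = 10^(2.28/10) = 1.690, G_2 = 10^(15.7/10) = 37.15
  Stage 3: F_3 = 10^(2.11/10) = 1.626, G_3 = 10^(11.0/10) = 12.59
  Stage 4: F_4 = 10^(8.80/10) = 7.586, G_4 = 10^(−8.35/10) = 0.1462
Friis cascade:
  F = 1.274 + (1.690 − 1)/0.7852 + (1.626 − 1)/29.17 + (7.586 − 1)/367.3 = 2.192
NF = 10 log₁₀(2.192) = 3.41 dB

3.41 dB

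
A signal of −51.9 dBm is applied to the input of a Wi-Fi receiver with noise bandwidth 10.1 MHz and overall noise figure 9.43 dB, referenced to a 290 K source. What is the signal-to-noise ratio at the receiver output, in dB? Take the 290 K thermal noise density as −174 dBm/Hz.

Noise floor: N = −174 + 10 log₁₀(B) + NF
10 log₁₀(1.01×10⁷) = 70.04 dB
N = −174 + 70.04 + 9.43 = −94.53 dBm
SNR = P_sig − N = −51.9 − (−94.53) = 42.63 dB → 42.6 dB

42.6 dB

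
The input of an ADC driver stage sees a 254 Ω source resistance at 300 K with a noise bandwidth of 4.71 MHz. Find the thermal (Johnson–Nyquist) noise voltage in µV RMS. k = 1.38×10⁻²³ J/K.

4.45 µV

V_n = √(4kTRB)
4kTRB = 4 × 1.38×10⁻²³ × 300 × 2.54×10² × 4.71×10⁶ = 1.98×10⁻¹¹ V²
V_n = √(1.98×10⁻¹¹) = 4.45×10⁻⁶ V = 4.45 µV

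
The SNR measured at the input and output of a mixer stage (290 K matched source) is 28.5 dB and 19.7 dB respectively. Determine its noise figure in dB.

8.8 dB

NF (dB) = SNR_in(dB) − SNR_out(dB) when the source is at T₀
NF = 28.5 − 19.7 = 8.8 dB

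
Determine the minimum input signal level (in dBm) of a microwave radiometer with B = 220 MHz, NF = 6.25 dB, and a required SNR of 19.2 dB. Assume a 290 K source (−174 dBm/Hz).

−65.1 dBm

Sensitivity = −174 + 10 log₁₀(B) + NF + SNR_min
= −174 + 83.42 + 6.25 + 19.2
= −65.13 dBm → −65.1 dBm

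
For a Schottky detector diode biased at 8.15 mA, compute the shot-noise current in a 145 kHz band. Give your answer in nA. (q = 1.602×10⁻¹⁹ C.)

I_n = √(2qI·B)
2qI·B = 2 × 1.602×10⁻¹⁹ × 8.15×10⁻³ × 1.45×10⁵ = 3.79×10⁻¹⁶ A²
I_n = √(3.79×10⁻¹⁶) = 1.95×10⁻⁸ A = 19.5 nA

19.5 nA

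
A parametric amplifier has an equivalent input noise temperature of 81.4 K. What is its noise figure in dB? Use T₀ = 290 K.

F = 1 + T_e/T₀ = 1 + 81.4/290 = 1.28069
NF = 10 log₁₀(1.28069) = 1.07 dB

1.07 dB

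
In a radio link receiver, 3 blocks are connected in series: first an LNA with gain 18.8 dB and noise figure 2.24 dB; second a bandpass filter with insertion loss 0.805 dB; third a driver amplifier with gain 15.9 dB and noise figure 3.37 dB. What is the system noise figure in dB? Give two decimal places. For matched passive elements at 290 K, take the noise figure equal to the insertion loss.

2.29 dB

Convert to linear (a loss of L dB is a gain of −L dB): F_i = 10^(NF_i/10), G_i = 10^(G_i,dB/10)
  Stage 1: F_1 = 10^(2.24/10) = 1.675, G_1 = 10^(18.8/10) = 75.86
  Stage 2: F_2 = 10^(0.805/10) = 1.204, G_2 = 10^(−0.805/10) = 0.8308
  Stage 3: F_3 = 10^(3.37/10) = 2.173, G_3 = 10^(15.9/10) = 38.90
Friis cascade:
  F = 1.675 + (1.204 − 1)/75.86 + (2.173 − 1)/63.02 = 1.696
NF = 10 log₁₀(1.696) = 2.29 dB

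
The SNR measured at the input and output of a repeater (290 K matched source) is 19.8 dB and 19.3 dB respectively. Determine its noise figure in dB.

NF (dB) = SNR_in(dB) − SNR_out(dB) when the source is at T₀
NF = 19.8 − 19.3 = 0.5 dB

0.5 dB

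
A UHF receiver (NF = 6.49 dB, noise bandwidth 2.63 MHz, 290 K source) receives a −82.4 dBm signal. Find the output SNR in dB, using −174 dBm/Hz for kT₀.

Noise floor: N = −174 + 10 log₁₀(B) + NF
10 log₁₀(2.63×10⁶) = 64.2 dB
N = −174 + 64.2 + 6.49 = −103.31 dBm
SNR = P_sig − N = −82.4 − (−103.31) = 20.91 dB → 20.9 dB

20.9 dB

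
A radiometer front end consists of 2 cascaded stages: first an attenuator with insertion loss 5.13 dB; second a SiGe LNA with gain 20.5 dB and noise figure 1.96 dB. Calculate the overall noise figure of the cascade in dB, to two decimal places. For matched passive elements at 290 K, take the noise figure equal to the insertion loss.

Convert to linear (a loss of L dB is a gain of −L dB): F_i = 10^(NF_i/10), G_i = 10^(G_i,dB/10)
  Stage 1: F_1 = 10^(5.13/10) = 3.258, G_1 = 10^(−5.13/10) = 0.3069
  Stage 2: F_2 = 10^(1.96/10) = 1.570, G_2 = 10^(20.5/10) = 112.2
Friis cascade:
  F = 3.258 + (1.570 − 1)/0.3069 = 5.117
NF = 10 log₁₀(5.117) = 7.09 dB

7.09 dB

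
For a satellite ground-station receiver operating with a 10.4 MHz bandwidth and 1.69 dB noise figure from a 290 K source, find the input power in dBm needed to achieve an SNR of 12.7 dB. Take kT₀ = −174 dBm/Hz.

−89.4 dBm

Sensitivity = −174 + 10 log₁₀(B) + NF + SNR_min
= −174 + 70.17 + 1.69 + 12.7
= −89.44 dBm → −89.4 dBm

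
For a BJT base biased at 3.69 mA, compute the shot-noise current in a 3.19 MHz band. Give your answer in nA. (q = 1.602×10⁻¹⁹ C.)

61.4 nA

I_n = √(2qI·B)
2qI·B = 2 × 1.602×10⁻¹⁹ × 3.69×10⁻³ × 3.19×10⁶ = 3.77×10⁻¹⁵ A²
I_n = √(3.77×10⁻¹⁵) = 6.14×10⁻⁸ A = 61.4 nA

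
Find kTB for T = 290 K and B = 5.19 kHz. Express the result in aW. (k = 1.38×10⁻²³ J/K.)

P_n = kTB = 1.38×10⁻²³ × 290 × 5.19×10³ = 2.08×10⁻¹⁷ W = 20.8 aW

20.8 aW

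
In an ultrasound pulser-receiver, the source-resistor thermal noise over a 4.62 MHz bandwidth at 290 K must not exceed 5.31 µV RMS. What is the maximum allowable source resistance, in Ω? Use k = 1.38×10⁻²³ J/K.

381 Ω

Johnson–Nyquist: V_n = √(4kTRB) ⇒ R = V_n² / (4kTB)
4kTB = 4 × 1.38×10⁻²³ × 290 × 4.62×10⁶ = 7.40×10⁻¹⁴
R = (5.31×10⁻⁶)² / 7.40×10⁻¹⁴ = 3.81×10² Ω = 381 Ω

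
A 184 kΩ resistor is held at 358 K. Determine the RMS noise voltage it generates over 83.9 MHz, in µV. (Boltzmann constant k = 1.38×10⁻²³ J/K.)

552 µV

V_n = √(4kTRB)
4kTRB = 4 × 1.38×10⁻²³ × 358 × 1.84×10⁵ × 8.39×10⁷ = 3.05×10⁻⁷ V²
V_n = √(3.05×10⁻⁷) = 5.52×10⁻⁴ V = 552 µV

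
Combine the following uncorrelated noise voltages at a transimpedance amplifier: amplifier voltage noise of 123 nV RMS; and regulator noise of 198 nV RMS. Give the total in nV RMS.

233 nV

Uncorrelated sources add in power (mean-square): V_tot = √(ΣV_i²)
V_tot = √[(1.23×10⁻⁷)² + (1.98×10⁻⁷)²] = 2.33×10⁻⁷ V = 233 nV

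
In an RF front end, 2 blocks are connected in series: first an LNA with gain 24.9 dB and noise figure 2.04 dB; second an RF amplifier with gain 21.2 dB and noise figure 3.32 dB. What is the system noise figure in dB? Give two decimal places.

Convert to linear (a loss of L dB is a gain of −L dB): F_i = 10^(NF_i/10), G_i = 10^(G_i,dB/10)
  Stage 1: F_1 = 10^(2.04/10) = 1.600, G_1 = 10^(24.9/10) = 309.0
  Stage 2: F_2 = 10^(3.32/10) = 2.148, G_2 = 10^(21.2/10) = 131.8
Friis cascade:
  F = 1.600 + (2.148 − 1)/309.0 = 1.603
NF = 10 log₁₀(1.603) = 2.05 dB

2.05 dB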